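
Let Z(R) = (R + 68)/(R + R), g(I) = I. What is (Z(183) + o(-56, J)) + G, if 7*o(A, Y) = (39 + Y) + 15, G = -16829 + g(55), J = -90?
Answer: -42986407/2562 ≈ -16778.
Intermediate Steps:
G = -16774 (G = -16829 + 55 = -16774)
o(A, Y) = 54/7 + Y/7 (o(A, Y) = ((39 + Y) + 15)/7 = (54 + Y)/7 = 54/7 + Y/7)
Z(R) = (68 + R)/(2*R) (Z(R) = (68 + R)/((2*R)) = (68 + R)*(1/(2*R)) = (68 + R)/(2*R))
(Z(183) + o(-56, J)) + G = ((½)*(68 + 183)/183 + (54/7 + (⅐)*(-90))) - 16774 = ((½)*(1/183)*251 + (54/7 - 90/7)) - 16774 = (251/366 - 36/7) - 16774 = -11419/2562 - 16774 = -42986407/2562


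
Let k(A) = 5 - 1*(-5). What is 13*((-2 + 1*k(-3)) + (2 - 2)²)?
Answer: 104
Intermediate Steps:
k(A) = 10 (k(A) = 5 + 5 = 10)
13*((-2 + 1*k(-3)) + (2 - 2)²) = 13*((-2 + 1*10) + (2 - 2)²) = 13*((-2 + 10) + 0²) = 13*(8 + 0) = 13*8 = 104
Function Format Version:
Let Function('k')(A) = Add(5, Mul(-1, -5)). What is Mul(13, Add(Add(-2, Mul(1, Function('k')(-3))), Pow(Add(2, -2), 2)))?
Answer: 104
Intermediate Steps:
Function('k')(A) = 10 (Function('k')(A) = Add(5, 5) = 10)
Mul(13, Add(Add(-2, Mul(1, Function('k')(-3))), Pow(Add(2, -2), 2))) = Mul(13, Add(Add(-2, Mul(1, 10)), Pow(Add(2, -2), 2))) = Mul(13, Add(Add(-2, 10), Pow(0, 2))) = Mul(13, Add(8, 0)) = Mul(13, 8) = 104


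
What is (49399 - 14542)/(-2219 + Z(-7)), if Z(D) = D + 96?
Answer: -11619/710 ≈ -16.365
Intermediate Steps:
Z(D) = 96 + D
(49399 - 14542)/(-2219 + Z(-7)) = (49399 - 14542)/(-2219 + (96 - 7)) = 34857/(-2219 + 89) = 34857/(-2130) = 34857*(-1/2130) = -11619/710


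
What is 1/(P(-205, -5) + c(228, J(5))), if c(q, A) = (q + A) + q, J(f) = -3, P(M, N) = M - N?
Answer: 1/253 ≈ 0.0039526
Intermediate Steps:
c(q, A) = A + 2*q (c(q, A) = (A + q) + q = A + 2*q)
1/(P(-205, -5) + c(228, J(5))) = 1/((-205 - 1*(-5)) + (-3 + 2*228)) = 1/((-205 + 5) + (-3 + 456)) = 1/(-200 + 453) = 1/253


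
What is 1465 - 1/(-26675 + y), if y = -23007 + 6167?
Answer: 63749476/43515 ≈ 1465.0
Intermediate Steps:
y = -16840
1465 - 1/(-26675 + y) = 1465 - 1/(-26675 - 16840) = 1465 - 1/(-43515) = 1465 - 1*(-1/43515) = 1465 + 1/43515 = 63749476/43515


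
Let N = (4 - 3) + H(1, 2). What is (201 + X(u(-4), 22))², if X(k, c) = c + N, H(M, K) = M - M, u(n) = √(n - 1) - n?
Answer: 50176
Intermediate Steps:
u(n) = √(-1 + n) - n
H(M, K) = 0
N = 1 (N = (4 - 3) + 0 = 1 + 0 = 1)
X(k, c) = 1 + c (X(k, c) = c + 1 = 1 + c)
(201 + X(u(-4), 22))² = (201 + (1 + 22))² = (201 + 23)² = 224² = 50176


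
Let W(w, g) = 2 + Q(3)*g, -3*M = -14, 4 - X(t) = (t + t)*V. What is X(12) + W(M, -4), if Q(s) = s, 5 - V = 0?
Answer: -126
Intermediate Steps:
V = 5 (V = 5 - 1*0 = 5 + 0 = 5)
X(t) = 4 - 10*t (X(t) = 4 - (t + t)*5 = 4 - 2*t*5 = 4 - 10*t)
M = 14/3 (M = -⅓*(-14) = 14/3 ≈ 4.6667)
W(w, g) = 2 + 3*g
X(12) + W(M, -4) = (4 - 10*12) + (2 + 3*(-4)) = (4 - 120) + (2 - 12) = -116 - 10 = -126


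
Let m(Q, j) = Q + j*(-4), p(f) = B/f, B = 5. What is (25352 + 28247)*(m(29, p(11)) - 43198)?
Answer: -25453039521/11 ≈ -2.3139e+9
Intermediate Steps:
p(f) = 5/f
m(Q, j) = Q - 4*j
(25352 + 28247)*(m(29, p(11)) - 43198) = (25352 + 28247)*((29 - 20/11) - 43198) = 53599*((29 - 20/11) - 43198) = 53599*(299/11 - 43198) = 53599*(-474879/11) = -25453039521/11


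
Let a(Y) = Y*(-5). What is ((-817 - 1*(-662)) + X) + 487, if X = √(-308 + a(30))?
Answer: 332 + I*√458 ≈ 332.0 + 21.401*I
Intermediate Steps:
a(Y) = -5*Y
X = I*√458 (X = √(-308 - 5*30) = √(-308 - 150) = √(-458) = I*√458 ≈ 21.401*I)
((-817 - 1*(-662)) + X) + 487 = ((-817 - 1*(-662)) + I*√458) + 487 = ((-817 + 662) + I*√458) + 487 = (-155 + I*√458) + 487 = 332 + I*√458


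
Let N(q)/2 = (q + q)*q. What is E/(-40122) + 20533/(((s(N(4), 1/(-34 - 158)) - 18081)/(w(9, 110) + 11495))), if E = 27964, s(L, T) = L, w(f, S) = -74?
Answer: -4704704724667/361439037 ≈ -13017.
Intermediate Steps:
N(q) = 4*q² (N(q) = 2*((q + q)*q) = 2*((2*q)*q) = 2*(2*q²) = 4*q²)
E/(-40122) + 20533/(((s(N(4), 1/(-34 - 158)) - 18081)/(w(9, 110) + 11495))) = 27964/(-40122) + 20533/(((4*4² - 18081)/(-74 + 11495))) = 27964*(-1/40122) + 20533/(((4*16 - 18081)/11421)) = -13982/20061 + 20533/(((64 - 18081)*(1/11421))) = -13982/20061 + 20533/((-18017*1/11421)) = -13982/20061 + 20533/(-18017/11421) = -13982/20061 + 20533*(-11421/18017) = -13982/20061 - 234507393/18017 = -4704704724667/361439037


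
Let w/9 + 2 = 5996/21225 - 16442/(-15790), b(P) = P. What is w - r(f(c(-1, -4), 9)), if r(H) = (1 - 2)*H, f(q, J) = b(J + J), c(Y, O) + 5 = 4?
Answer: 133097487/11171425 ≈ 11.914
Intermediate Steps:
c(Y, O) = -1 (c(Y, O) = -5 + 4 = -1)
f(q, J) = 2*J (f(q, J) = J + J = 2*J)
w = -67988163/11171425 (w = -18 + 9*(5996/21225 - 16442/(-15790)) = -18 + 9*(5996*(1/21225) - 16442*(-1/15790)) = -18 + 9*(5996/21225 + 8221/7895) = -18 + 9*(44365829/33514275) = -18 + 133097487/11171425 = -67988163/11171425 ≈ -6.0859)
r(H) = -H
w - r(f(c(-1, -4), 9)) = -67988163/11171425 - (-1)*2*9 = -67988163/11171425 - (-1)*18 = -67988163/11171425 - 1*(-18) = -67988163/11171425 + 18 = 133097487/11171425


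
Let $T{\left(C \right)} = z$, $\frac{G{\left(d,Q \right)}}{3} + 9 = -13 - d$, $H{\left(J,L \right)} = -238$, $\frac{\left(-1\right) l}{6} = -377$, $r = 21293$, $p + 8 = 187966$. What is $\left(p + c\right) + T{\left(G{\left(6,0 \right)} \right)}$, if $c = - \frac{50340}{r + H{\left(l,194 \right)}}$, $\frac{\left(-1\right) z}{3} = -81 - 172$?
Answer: $\frac{794677219}{4211} \approx 1.8871 \cdot 10^{5}$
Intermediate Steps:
$p = 187958$ ($p = -8 + 187966 = 187958$)
$l = 2262$ ($l = \left(-6\right) \left(-377\right) = 2262$)
$G{\left(d,Q \right)} = -66 - 3 d$ ($G{\left(d,Q \right)} = -27 + 3 \left(-13 - d\right) = -27 - \left(39 + 3 d\right) = -66 - 3 d$)
$z = 759$ ($z = - 3 \left(-81 - 172\right) = \left(-3\right) \left(-253\right) = 759$)
$T{\left(C \right)} = 759$
$c = - \frac{10068}{4211}$ ($c = - \frac{50340}{21293 - 238} = - \frac{50340}{21055} = \left(-50340\right) \frac{1}{21055} = - \frac{10068}{4211} \approx -2.3909$)
$\left(p + c\right) + T{\left(G{\left(6,0 \right)} \right)} = \left(187958 - \frac{10068}{4211}\right) + 759 = \frac{791481070}{4211} + 759 = \frac{794677219}{4211}$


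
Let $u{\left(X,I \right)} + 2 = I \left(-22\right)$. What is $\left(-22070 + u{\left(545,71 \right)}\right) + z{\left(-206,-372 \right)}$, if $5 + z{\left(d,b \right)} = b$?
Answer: $-24011$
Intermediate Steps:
$z{\left(d,b \right)} = -5 + b$
$u{\left(X,I \right)} = -2 - 22 I$ ($u{\left(X,I \right)} = -2 + I \left(-22\right) = -2 - 22 I$)
$\left(-22070 + u{\left(545,71 \right)}\right) + z{\left(-206,-372 \right)} = \left(-22070 - 1564\right) - 377 = -23634 - 377 = -24011$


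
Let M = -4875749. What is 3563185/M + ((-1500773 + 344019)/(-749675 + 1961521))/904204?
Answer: -1952193492491529393/2671315612045718708 ≈ -0.73080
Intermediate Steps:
3563185/M + ((-1500773 + 344019)/(-749675 + 1961521))/904204 = 3563185/(-4875749) + ((-1500773 + 344019)/(-749675 + 1961521))/904204 = 3563185*(-1/4875749) - 1156754/1211846*(1/904204) = -3563185/4875749 - 1156754*1/1211846*(1/904204) = -3563185/4875749 - 578377/605923*1/904204 = -3563185/4875749 - 578377/547878000292 = -1952193492491529393/2671315612045718708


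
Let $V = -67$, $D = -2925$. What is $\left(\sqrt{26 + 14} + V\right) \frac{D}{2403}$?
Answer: $\frac{21775}{267} - \frac{650 \sqrt{10}}{267} \approx 73.856$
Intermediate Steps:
$\left(\sqrt{26 + 14} + V\right) \frac{D}{2403} = \left(\sqrt{26 + 14} - 67\right) \left(- \frac{2925}{2403}\right) = \left(\sqrt{40} - 67\right) \left(\left(-2925\right) \frac{1}{2403}\right) = \left(2 \sqrt{10} - 67\right) \left(- \frac{325}{267}\right) = \left(-67 + 2 \sqrt{10}\right) \left(- \frac{325}{267}\right) = \frac{21775}{267} - \frac{650 \sqrt{10}}{267}$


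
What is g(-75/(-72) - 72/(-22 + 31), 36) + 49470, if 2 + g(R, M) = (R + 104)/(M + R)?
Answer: 2028325/41 ≈ 49471.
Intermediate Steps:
g(R, M) = -2 + (104 + R)/(M + R) (g(R, M) = -2 + (R + 104)/(M + R) = -2 + (104 + R)/(M + R))
g(-75/(-72) - 72/(-22 + 31), 36) + 49470 = (104 - (-75/(-72) - 72/(-22 + 31)) - 2*36)/(36 + (-75/(-72) - 72/(-22 + 31))) + 49470 = (104 - (-75*(-1/72) - 72/9) - 72)/(36 + (-75*(-1/72) - 72/9)) + 49470 = (104 - (25/24 - 72*⅑) - 72)/(36 + (25/24 - 72*⅑)) + 49470 = (104 - (25/24 - 8) - 72)/(36 + (25/24 - 8)) + 49470 = (104 - 1*(-167/24) - 72)/(36 - 167/24) + 49470 = (104 + 167/24 - 72)/(697/24) + 49470 = (24/697)*(935/24) + 49470 = 55/41 + 49470 = 2028325/41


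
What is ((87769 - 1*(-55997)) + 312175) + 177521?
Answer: 633462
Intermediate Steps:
((87769 - 1*(-55997)) + 312175) + 177521 = ((87769 + 55997) + 312175) + 177521 = (143766 + 312175) + 177521 = 455941 + 177521 = 633462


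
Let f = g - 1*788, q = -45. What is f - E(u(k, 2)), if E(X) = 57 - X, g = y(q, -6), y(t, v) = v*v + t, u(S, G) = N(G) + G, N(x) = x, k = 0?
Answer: -850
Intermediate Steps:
u(S, G) = 2*G (u(S, G) = G + G = 2*G)
y(t, v) = t + v**2 (y(t, v) = v**2 + t = t + v**2)
g = -9 (g = -45 + (-6)**2 = -45 + 36 = -9)
f = -797 (f = -9 - 1*788 = -9 - 788 = -797)
f - E(u(k, 2)) = -797 - (57 - 2*2) = -797 - (57 - 1*4) = -797 - (57 - 4) = -797 - 1*53 = -797 - 53 = -850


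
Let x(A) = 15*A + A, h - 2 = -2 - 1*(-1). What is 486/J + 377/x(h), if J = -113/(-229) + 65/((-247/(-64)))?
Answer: 62269355/1206832 ≈ 51.597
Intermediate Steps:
h = 1 (h = 2 + (-2 - 1*(-1)) = 2 + (-2 + 1) = 2 - 1 = 1)
x(A) = 16*A
J = 75427/4351 (J = -113*(-1/229) + 65/((-247*(-1/64))) = 113/229 + 65/(247/64) = 113/229 + 65*(64/247) = 113/229 + 320/19 = 75427/4351 ≈ 17.336)
486/J + 377/x(h) = 486/(75427/4351) + 377/((16*1)) = 486*(4351/75427) + 377/16 = 2114586/75427 + 377*(1/16) = 2114586/75427 + 377/16 = 62269355/1206832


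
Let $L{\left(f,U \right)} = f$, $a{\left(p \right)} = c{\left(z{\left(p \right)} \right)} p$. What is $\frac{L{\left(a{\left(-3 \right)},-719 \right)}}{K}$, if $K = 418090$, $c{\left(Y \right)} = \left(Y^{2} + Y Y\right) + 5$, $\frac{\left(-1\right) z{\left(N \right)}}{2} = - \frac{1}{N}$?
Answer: $- \frac{53}{1254270} \approx -4.2256 \cdot 10^{-5}$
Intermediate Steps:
$z{\left(N \right)} = \frac{2}{N}$ ($z{\left(N \right)} = - 2 \left(- \frac{1}{N}\right) = \frac{2}{N}$)
$c{\left(Y \right)} = 5 + 2 Y^{2}$ ($c{\left(Y \right)} = \left(Y^{2} + Y^{2}\right) + 5 = 2 Y^{2} + 5 = 5 + 2 Y^{2}$)
$a{\left(p \right)} = p \left(5 + \frac{8}{p^{2}}\right)$ ($a{\left(p \right)} = \left(5 + 2 \left(\frac{2}{p}\right)^{2}\right) p = \left(5 + 2 \frac{4}{p^{2}}\right) p = \left(5 + \frac{8}{p^{2}}\right) p = p \left(5 + \frac{8}{p^{2}}\right)$)
$\frac{L{\left(a{\left(-3 \right)},-719 \right)}}{K} = \frac{5 \left(-3\right) + \frac{8}{-3}}{418090} = \left(-15 + 8 \left(- \frac{1}{3}\right)\right) \frac{1}{418090} = \left(-15 - \frac{8}{3}\right) \frac{1}{418090} = \left(- \frac{53}{3}\right) \frac{1}{418090} = - \frac{53}{1254270}$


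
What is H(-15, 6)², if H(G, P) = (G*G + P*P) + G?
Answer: 60516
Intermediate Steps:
H(G, P) = G + G² + P² (H(G, P) = (G² + P²) + G = G + G² + P²)
H(-15, 6)² = (-15 + (-15)² + 6²)² = (-15 + 225 + 36)² = 246² = 60516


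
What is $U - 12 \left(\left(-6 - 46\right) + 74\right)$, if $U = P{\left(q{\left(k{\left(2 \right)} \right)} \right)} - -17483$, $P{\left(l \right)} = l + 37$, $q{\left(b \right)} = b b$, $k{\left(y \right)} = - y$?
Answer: $17260$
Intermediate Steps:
$q{\left(b \right)} = b^{2}$
$P{\left(l \right)} = 37 + l$
$U = 17524$ ($U = \left(37 + \left(\left(-1\right) 2\right)^{2}\right) - -17483 = \left(37 + \left(-2\right)^{2}\right) + 17483 = \left(37 + 4\right) + 17483 = 41 + 17483 = 17524$)
$U - 12 \left(\left(-6 - 46\right) + 74\right) = 17524 - 12 \left(\left(-6 - 46\right) + 74\right) = 17524 - 12 \left(-52 + 74\right) = 17524 - 264 = 17260$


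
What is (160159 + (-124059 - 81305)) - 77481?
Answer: -122686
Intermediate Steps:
(160159 + (-124059 - 81305)) - 77481 = (160159 - 205364) - 77481 = -45205 - 77481 = -122686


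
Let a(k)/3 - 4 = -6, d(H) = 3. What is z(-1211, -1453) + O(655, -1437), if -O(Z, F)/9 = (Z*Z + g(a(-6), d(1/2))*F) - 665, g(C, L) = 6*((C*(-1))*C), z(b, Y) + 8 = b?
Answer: -6649987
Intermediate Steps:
z(b, Y) = -8 + b
a(k) = -6 (a(k) = 12 + 3*(-6) = 12 - 18 = -6)
g(C, L) = -6*C² (g(C, L) = 6*((-C)*C) = 6*(-C²) = -6*C²)
O(Z, F) = 5985 - 9*Z² + 1944*F (O(Z, F) = -9*((Z*Z + (-6*(-6)²)*F) - 665) = -9*((Z² + (-6*36)*F) - 665) = -9*((Z² - 216*F) - 665) = -9*(-665 + Z² - 216*F) = 5985 - 9*Z² + 1944*F)
z(-1211, -1453) + O(655, -1437) = (-8 - 1211) + (5985 - 9*655² + 1944*(-1437)) = -1219 + (5985 - 9*429025 - 2793528) = -1219 + (5985 - 3861225 - 2793528) = -1219 - 6648768 = -6649987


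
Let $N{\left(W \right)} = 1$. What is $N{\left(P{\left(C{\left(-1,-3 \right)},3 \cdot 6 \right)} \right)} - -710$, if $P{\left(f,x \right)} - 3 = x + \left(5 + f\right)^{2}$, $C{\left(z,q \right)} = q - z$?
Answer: $711$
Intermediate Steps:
$P{\left(f,x \right)} = 3 + x + \left(5 + f\right)^{2}$ ($P{\left(f,x \right)} = 3 + \left(x + \left(5 + f\right)^{2}\right) = 3 + x + \left(5 + f\right)^{2}$)
$N{\left(P{\left(C{\left(-1,-3 \right)},3 \cdot 6 \right)} \right)} - -710 = 1 - -710 = 1 + 710 = 711$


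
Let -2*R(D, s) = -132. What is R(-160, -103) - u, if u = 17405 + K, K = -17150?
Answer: -189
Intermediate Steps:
R(D, s) = 66 (R(D, s) = -½*(-132) = 66)
u = 255 (u = 17405 - 17150 = 255)
R(-160, -103) - u = 66 - 1*255 = 66 - 255 = -189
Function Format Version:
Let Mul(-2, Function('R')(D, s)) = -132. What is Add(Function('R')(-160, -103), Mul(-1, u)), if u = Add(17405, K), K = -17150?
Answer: -189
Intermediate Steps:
Function('R')(D, s) = 66 (Function('R')(D, s) = Mul(Rational(-1, 2), -132) = 66)
u = 255 (u = Add(17405, -17150) = 255)
Add(Function('R')(-160, -103), Mul(-1, u)) = Add(66, Mul(-1, 255)) = Add(66, -255) = -189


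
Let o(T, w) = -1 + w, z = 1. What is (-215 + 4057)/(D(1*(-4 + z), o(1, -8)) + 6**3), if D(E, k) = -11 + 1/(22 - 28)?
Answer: 23052/1229 ≈ 18.757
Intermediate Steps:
D(E, k) = -67/6 (D(E, k) = -11 + 1/(-6) = -11 - 1/6 = -67/6)
(-215 + 4057)/(D(1*(-4 + z), o(1, -8)) + 6**3) = (-215 + 4057)/(-67/6 + 6**3) = 3842/(-67/6 + 216) = 3842/(1229/6) = 3842*(6/1229) = 23052/1229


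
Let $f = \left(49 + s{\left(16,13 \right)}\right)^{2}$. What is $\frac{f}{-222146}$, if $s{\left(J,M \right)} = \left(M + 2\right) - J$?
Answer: $- \frac{1152}{111073} \approx -0.010372$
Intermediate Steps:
$s{\left(J,M \right)} = 2 + M - J$ ($s{\left(J,M \right)} = \left(2 + M\right) - J = 2 + M - J$)
$f = 2304$ ($f = \left(49 + \left(2 + 13 - 16\right)\right)^{2} = \left(49 - 1\right)^{2} = 48^{2} = 2304$)
$\frac{f}{-222146} = \frac{2304}{-222146} = 2304 \left(- \frac{1}{222146}\right) = - \frac{1152}{111073}$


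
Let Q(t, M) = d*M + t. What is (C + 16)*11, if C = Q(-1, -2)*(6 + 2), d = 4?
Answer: -616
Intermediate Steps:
Q(t, M) = t + 4*M (Q(t, M) = 4*M + t = t + 4*M)
C = -72 (C = (-1 + 4*(-2))*(6 + 2) = (-1 - 8)*8 = -9*8 = -72)
(C + 16)*11 = (-72 + 16)*11 = -56*11 = -616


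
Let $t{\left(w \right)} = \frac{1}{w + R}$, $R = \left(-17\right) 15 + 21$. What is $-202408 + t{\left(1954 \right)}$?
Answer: $- \frac{348141759}{1720} \approx -2.0241 \cdot 10^{5}$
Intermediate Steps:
$R = -234$ ($R = -255 + 21 = -234$)
$t{\left(w \right)} = \frac{1}{-234 + w}$ ($t{\left(w \right)} = \frac{1}{w - 234} = \frac{1}{-234 + w}$)
$-202408 + t{\left(1954 \right)} = -202408 + \frac{1}{-234 + 1954} = -202408 + \frac{1}{1720} = - \frac{348141759}{1720}$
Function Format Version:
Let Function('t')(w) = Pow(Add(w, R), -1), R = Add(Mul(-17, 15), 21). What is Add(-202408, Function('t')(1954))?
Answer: Rational(-348141759, 1720) ≈ -2.0241e+5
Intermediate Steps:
R = -234 (R = Add(-255, 21) = -234)
Function('t')(w) = Pow(Add(-234, w), -1) (Function('t')(w) = Pow(Add(w, -234), -1) = Pow(Add(-234, w), -1))
Add(-202408, Function('t')(1954)) = Add(-202408, Pow(Add(-234, 1954), -1)) = Add(-202408, Pow(1720, -1)) = Add(-202408, Rational(1, 1720)) = Rational(-348141759, 1720)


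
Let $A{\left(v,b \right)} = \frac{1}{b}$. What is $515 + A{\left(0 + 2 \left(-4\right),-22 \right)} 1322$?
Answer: $\frac{5004}{11} \approx 454.91$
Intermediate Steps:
$515 + A{\left(0 + 2 \left(-4\right),-22 \right)} 1322 = 515 + \frac{1}{-22} \cdot 1322 = 515 - \frac{661}{11} = \frac{5004}{11}$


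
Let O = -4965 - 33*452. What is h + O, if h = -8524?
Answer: -28405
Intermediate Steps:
O = -19881 (O = -4965 - 14916 = -19881)
h + O = -8524 - 19881 = -28405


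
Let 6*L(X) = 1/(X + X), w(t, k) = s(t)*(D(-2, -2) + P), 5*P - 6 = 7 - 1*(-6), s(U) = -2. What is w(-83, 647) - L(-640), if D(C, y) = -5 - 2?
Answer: 49153/7680 ≈ 6.4001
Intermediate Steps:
D(C, y) = -7
P = 19/5 (P = 6/5 + (7 - 1*(-6))/5 = 6/5 + (7 + 6)/5 = 6/5 + (1/5)*13 = 6/5 + 13/5 = 19/5 ≈ 3.8000)
w(t, k) = 32/5 (w(t, k) = -2*(-7 + 19/5) = -2*(-16/5) = 32/5)
L(X) = 1/(12*X) (L(X) = 1/(6*(X + X)) = 1/(6*((2*X))) = (1/(2*X))/6 = 1/(12*X))
w(-83, 647) - L(-640) = 32/5 - 1/(12*(-640)) = 32/5 - (-1)/(12*640) = 32/5 - 1*(-1/7680) = 32/5 + 1/7680 = 49153/7680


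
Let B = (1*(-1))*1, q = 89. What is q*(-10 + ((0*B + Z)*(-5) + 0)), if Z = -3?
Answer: 445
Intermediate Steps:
B = -1 (B = -1*1 = -1)
q*(-10 + ((0*B + Z)*(-5) + 0)) = 89*(-10 + ((0*(-1) - 3)*(-5) + 0)) = 89*(-10 + ((0 - 3)*(-5) + 0)) = 89*(-10 + (-3*(-5) + 0)) = 89*(-10 + (15 + 0)) = 89*(-10 + 15) = 89*5 = 445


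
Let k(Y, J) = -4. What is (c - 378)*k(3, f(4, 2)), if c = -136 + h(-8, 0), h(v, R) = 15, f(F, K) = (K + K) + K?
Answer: 1996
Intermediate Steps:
f(F, K) = 3*K (f(F, K) = 2*K + K = 3*K)
c = -121 (c = -136 + 15 = -121)
(c - 378)*k(3, f(4, 2)) = (-121 - 378)*(-4) = -499*(-4) = 1996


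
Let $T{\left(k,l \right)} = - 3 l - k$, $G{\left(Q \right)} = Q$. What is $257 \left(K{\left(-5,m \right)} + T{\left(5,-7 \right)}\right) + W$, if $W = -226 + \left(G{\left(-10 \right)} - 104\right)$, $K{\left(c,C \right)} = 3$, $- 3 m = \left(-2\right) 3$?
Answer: $4543$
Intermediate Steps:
$m = 2$ ($m = - \frac{\left(-2\right) 3}{3} = \left(- \frac{1}{3}\right) \left(-6\right) = 2$)
$T{\left(k,l \right)} = - k - 3 l$
$W = -340$ ($W = -226 - 114 = -340$)
$257 \left(K{\left(-5,m \right)} + T{\left(5,-7 \right)}\right) + W = 257 \left(3 - -16\right) - 340 = 257 \left(3 + \left(-5 + 21\right)\right) - 340 = 257 \left(3 + 16\right) - 340 = 257 \cdot 19 - 340 = 4883 - 340 = 4543$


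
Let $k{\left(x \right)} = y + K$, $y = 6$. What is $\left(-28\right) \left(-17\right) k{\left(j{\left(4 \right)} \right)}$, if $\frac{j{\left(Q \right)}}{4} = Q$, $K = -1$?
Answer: $2380$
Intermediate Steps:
$j{\left(Q \right)} = 4 Q$
$k{\left(x \right)} = 5$ ($k{\left(x \right)} = 6 - 1 = 5$)
$\left(-28\right) \left(-17\right) k{\left(j{\left(4 \right)} \right)} = \left(-28\right) \left(-17\right) 5 = 476 \cdot 5 = 2380$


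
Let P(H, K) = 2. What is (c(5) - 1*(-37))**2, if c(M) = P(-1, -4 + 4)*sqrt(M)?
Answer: 1389 + 148*sqrt(5) ≈ 1719.9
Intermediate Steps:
c(M) = 2*sqrt(M)
(c(5) - 1*(-37))**2 = (2*sqrt(5) - 1*(-37))**2 = (2*sqrt(5) + 37)**2 = (37 + 2*sqrt(5))**2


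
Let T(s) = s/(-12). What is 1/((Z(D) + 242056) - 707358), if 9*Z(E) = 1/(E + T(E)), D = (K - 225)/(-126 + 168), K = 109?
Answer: -319/148431352 ≈ -2.1491e-6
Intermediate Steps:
T(s) = -s/12 (T(s) = s*(-1/12) = -s/12)
D = -58/21 (D = (109 - 225)/(-126 + 168) = -116/42 = -116*1/42 = -58/21 ≈ -2.7619)
Z(E) = 4/(33*E) (Z(E) = 1/(9*(E - E/12)) = 1/(9*((11*E/12))) = (12/(11*E))/9 = 4/(33*E))
1/((Z(D) + 242056) - 707358) = 1/((4/(33*(-58/21)) + 242056) - 707358) = 1/(((4/33)*(-21/58) + 242056) - 707358) = 1/((-14/319 + 242056) - 707358) = 1/(77215850/319 - 707358) = 1/(-148431352/319) = -319/148431352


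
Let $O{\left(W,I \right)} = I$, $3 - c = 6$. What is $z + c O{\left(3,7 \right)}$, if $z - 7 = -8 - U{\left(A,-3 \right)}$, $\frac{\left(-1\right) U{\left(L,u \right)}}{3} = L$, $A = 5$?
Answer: $-7$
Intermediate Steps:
$c = -3$ ($c = 3 - 6 = -3$)
$U{\left(L,u \right)} = - 3 L$
$z = 14$ ($z = 7 - \left(8 - 15\right) = 7 - -7 = 7 + \left(-8 + 15\right) = 7 + 7 = 14$)
$z + c O{\left(3,7 \right)} = 14 - 21 = -7$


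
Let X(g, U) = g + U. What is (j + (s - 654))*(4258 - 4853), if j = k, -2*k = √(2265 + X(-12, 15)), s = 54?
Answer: 357000 + 5355*√7 ≈ 3.7117e+5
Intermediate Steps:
X(g, U) = U + g
k = -9*√7 (k = -√(2265 + (15 - 12))/2 = -√(2265 + 3)/2 = -9*√7 ≈ -23.812)
j = -9*√7 ≈ -23.812
(j + (s - 654))*(4258 - 4853) = (-9*√7 + (54 - 654))*(4258 - 4853) = (-9*√7 - 600)*(-595) = (-600 - 9*√7)*(-595) = 357000 + 5355*√7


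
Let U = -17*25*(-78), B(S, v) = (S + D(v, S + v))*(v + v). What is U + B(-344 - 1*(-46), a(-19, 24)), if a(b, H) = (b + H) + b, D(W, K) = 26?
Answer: 40766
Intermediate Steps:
a(b, H) = H + 2*b (a(b, H) = (H + b) + b = H + 2*b)
B(S, v) = 2*v*(26 + S) (B(S, v) = (S + 26)*(v + v) = (26 + S)*(2*v) = 2*v*(26 + S))
U = 33150 (U = -425*(-78) = 33150)
U + B(-344 - 1*(-46), a(-19, 24)) = 33150 + 2*(24 + 2*(-19))*(26 + (-344 - 1*(-46))) = 33150 + 2*(24 - 38)*(26 + (-344 + 46)) = 33150 + 2*(-14)*(26 - 298) = 33150 + 2*(-14)*(-272) = 33150 + 7616 = 40766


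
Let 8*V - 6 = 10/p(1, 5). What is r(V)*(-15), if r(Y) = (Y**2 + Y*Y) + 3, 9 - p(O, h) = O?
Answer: -35655/512 ≈ -69.639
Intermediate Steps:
p(O, h) = 9 - O
V = 29/32 (V = 3/4 + (10/(9 - 1*1))/8 = 3/4 + (10/(9 - 1))/8 = 3/4 + (10/8)/8 = 3/4 + (10*(1/8))/8 = 3/4 + (1/8)*(5/4) = 3/4 + 5/32 = 29/32 ≈ 0.90625)
r(Y) = 3 + 2*Y**2 (r(Y) = (Y**2 + Y**2) + 3 = 2*Y**2 + 3 = 3 + 2*Y**2)
r(V)*(-15) = (3 + 2*(29/32)**2)*(-15) = (3 + 2*(841/1024))*(-15) = (3 + 841/512)*(-15) = (2377/512)*(-15) = -35655/512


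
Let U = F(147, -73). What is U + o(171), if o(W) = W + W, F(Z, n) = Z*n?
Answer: -10389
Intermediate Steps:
o(W) = 2*W
U = -10731 (U = 147*(-73) = -10731)
U + o(171) = -10731 + 2*171 = -10731 + 342 = -10389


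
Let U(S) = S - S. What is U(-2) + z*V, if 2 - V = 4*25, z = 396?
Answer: -38808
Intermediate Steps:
V = -98 (V = 2 - 4*25 = 2 - 1*100 = 2 - 100 = -98)
U(S) = 0
U(-2) + z*V = 0 + 396*(-98) = 0 - 38808 = -38808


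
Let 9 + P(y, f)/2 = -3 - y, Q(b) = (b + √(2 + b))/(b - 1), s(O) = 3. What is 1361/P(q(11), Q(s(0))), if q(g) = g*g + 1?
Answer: -1361/268 ≈ -5.0784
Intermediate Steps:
Q(b) = (b + √(2 + b))/(-1 + b)
q(g) = 1 + g² (q(g) = g² + 1 = 1 + g²)
P(y, f) = -24 - 2*y (P(y, f) = -18 + 2*(-3 - y) = -18 + (-6 - 2*y) = -24 - 2*y)
1361/P(q(11), Q(s(0))) = 1361/(-24 - 2*(1 + 11²)) = 1361/(-24 - 2*(1 + 121)) = 1361/(-24 - 2*122) = 1361/(-24 - 244) = 1361/(-268) = 1361*(-1/268) = -1361/268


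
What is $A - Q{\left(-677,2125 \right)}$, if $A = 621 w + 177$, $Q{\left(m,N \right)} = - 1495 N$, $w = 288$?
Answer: $3355900$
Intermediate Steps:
$A = 179025$ ($A = 621 \cdot 288 + 177 = 178848 + 177 = 179025$)
$A - Q{\left(-677,2125 \right)} = 179025 - \left(-1495\right) 2125 = 179025 - -3176875 = 179025 + 3176875 = 3355900$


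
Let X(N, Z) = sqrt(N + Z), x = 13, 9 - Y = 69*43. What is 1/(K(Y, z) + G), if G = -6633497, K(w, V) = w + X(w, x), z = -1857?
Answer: -1327291/8808506993994 - I*sqrt(2945)/44042534969970 ≈ -1.5068e-7 - 1.2322e-12*I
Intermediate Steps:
Y = -2958 (Y = 9 - 69*43 = 9 - 1*2967 = 9 - 2967 = -2958)
K(w, V) = w + sqrt(13 + w) (K(w, V) = w + sqrt(w + 13) = w + sqrt(13 + w))
1/(K(Y, z) + G) = 1/((-2958 + sqrt(13 - 2958)) - 6633497) = 1/((-2958 + sqrt(-2945)) - 6633497) = 1/((-2958 + I*sqrt(2945)) - 6633497) = 1/(-6636455 + I*sqrt(2945))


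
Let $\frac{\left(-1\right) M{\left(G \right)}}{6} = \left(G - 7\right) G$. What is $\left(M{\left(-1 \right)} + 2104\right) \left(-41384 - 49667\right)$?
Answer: $-187200856$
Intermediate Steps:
$M{\left(G \right)} = - 6 G \left(-7 + G\right)$ ($M{\left(G \right)} = - 6 \left(G - 7\right) G = - 6 \left(-7 + G\right) G = - 6 G \left(-7 + G\right)$)
$\left(M{\left(-1 \right)} + 2104\right) \left(-41384 - 49667\right) = \left(6 \left(-1\right) \left(7 - -1\right) + 2104\right) \left(-41384 - 49667\right) = \left(6 \left(-1\right) \left(7 + 1\right) + 2104\right) \left(-91051\right) = \left(6 \left(-1\right) 8 + 2104\right) \left(-91051\right) = \left(-48 + 2104\right) \left(-91051\right) = 2056 \left(-91051\right) = -187200856$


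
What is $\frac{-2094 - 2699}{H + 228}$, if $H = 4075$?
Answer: $- \frac{4793}{4303} \approx -1.1139$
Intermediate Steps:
$\frac{-2094 - 2699}{H + 228} = \frac{-2094 - 2699}{4075 + 228} = - \frac{4793}{4303}$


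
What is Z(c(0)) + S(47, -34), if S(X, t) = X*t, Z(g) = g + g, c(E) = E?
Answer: -1598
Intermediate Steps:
Z(g) = 2*g
Z(c(0)) + S(47, -34) = 2*0 + 47*(-34) = 0 - 1598 = -1598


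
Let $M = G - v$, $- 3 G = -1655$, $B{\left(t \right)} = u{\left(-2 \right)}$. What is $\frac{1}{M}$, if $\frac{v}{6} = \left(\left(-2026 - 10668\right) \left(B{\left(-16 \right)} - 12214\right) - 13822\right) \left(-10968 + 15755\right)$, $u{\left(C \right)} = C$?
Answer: $- \frac{3}{13360562359957} \approx -2.2454 \cdot 10^{-13}$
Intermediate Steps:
$B{\left(t \right)} = -2$
$G = \frac{1655}{3}$ ($G = \left(- \frac{1}{3}\right) \left(-1655\right) = \frac{1655}{3} \approx 551.67$)
$v = 4453520787204$ ($v = 6 \left(\left(-2026 - 10668\right) \left(-2 - 12214\right) - 13822\right) \left(-10968 + 15755\right) = 6 \left(\left(-12694\right) \left(-12216\right) - 13822\right) 4787 = 6 \left(155069904 - 13822\right) 4787 = 6 \cdot 155056082 \cdot 4787 = 6 \cdot 742253464534 = 4453520787204$)
$M = - \frac{13360562359957}{3}$ ($M = \frac{1655}{3} - 4453520787204 = - \frac{13360562359957}{3} \approx -4.4535 \cdot 10^{12}$)
$\frac{1}{M} = \frac{1}{- \frac{13360562359957}{3}} = - \frac{3}{13360562359957}$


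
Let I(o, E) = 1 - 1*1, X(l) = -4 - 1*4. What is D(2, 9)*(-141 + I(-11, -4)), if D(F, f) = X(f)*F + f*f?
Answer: -9165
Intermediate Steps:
X(l) = -8 (X(l) = -4 - 4 = -8)
D(F, f) = f² - 8*F (D(F, f) = -8*F + f*f = -8*F + f² = f² - 8*F)
I(o, E) = 0 (I(o, E) = 1 - 1 = 0)
D(2, 9)*(-141 + I(-11, -4)) = (9² - 8*2)*(-141 + 0) = (81 - 16)*(-141) = 65*(-141) = -9165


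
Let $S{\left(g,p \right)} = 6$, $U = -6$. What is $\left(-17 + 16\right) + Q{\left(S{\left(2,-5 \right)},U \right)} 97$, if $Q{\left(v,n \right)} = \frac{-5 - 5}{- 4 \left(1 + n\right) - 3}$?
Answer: $- \frac{987}{17} \approx -58.059$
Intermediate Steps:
$Q{\left(v,n \right)} = - \frac{10}{-7 - 4 n}$ ($Q{\left(v,n \right)} = - \frac{10}{\left(-4 - 4 n\right) - 3} = - \frac{10}{-7 - 4 n}$)
$\left(-17 + 16\right) + Q{\left(S{\left(2,-5 \right)},U \right)} 97 = \left(-17 + 16\right) + \frac{10}{7 + 4 \left(-6\right)} 97 = -1 + \frac{10}{7 - 24} \cdot 97 = -1 + \frac{10}{-17} \cdot 97 = -1 + 10 \left(- \frac{1}{17}\right) 97 = -1 - \frac{970}{17} = - \frac{987}{17}$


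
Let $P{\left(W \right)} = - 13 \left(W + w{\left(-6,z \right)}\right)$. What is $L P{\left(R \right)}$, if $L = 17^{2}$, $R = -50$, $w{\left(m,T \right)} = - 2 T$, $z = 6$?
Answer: $232934$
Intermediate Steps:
$L = 289$
$P{\left(W \right)} = 156 - 13 W$ ($P{\left(W \right)} = - 13 \left(W - 12\right) = - 13 \left(-12 + W\right) = 156 - 13 W$)
$L P{\left(R \right)} = 289 \left(156 - -650\right) = 289 \left(156 + 650\right) = 289 \cdot 806 = 232934$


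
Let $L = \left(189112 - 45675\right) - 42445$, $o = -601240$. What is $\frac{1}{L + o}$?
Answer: $- \frac{1}{500248} \approx -1.999 \cdot 10^{-6}$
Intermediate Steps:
$L = 100992$ ($L = 143437 - 42445 = 100992$)
$\frac{1}{L + o} = \frac{1}{100992 - 601240} = \frac{1}{-500248} = - \frac{1}{500248}$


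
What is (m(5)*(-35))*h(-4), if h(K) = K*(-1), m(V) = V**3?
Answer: -17500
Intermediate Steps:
h(K) = -K
(m(5)*(-35))*h(-4) = (5**3*(-35))*(-1*(-4)) = (125*(-35))*4 = -4375*4 = -17500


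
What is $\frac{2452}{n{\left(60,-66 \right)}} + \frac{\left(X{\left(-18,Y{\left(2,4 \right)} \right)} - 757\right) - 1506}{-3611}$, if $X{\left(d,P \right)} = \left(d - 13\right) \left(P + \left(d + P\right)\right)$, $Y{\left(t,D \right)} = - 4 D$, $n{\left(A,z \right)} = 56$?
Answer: $\frac{96675}{2198} \approx 43.983$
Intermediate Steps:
$X{\left(d,P \right)} = \left(-13 + d\right) \left(d + 2 P\right)$ ($X{\left(d,P \right)} = \left(-13 + d\right) \left(P + \left(P + d\right)\right) = \left(-13 + d\right) \left(d + 2 P\right)$)
$\frac{2452}{n{\left(60,-66 \right)}} + \frac{\left(X{\left(-18,Y{\left(2,4 \right)} \right)} - 757\right) - 1506}{-3611} = \frac{2452}{56} + \frac{\left(\left(\left(-18\right)^{2} - 26 \left(\left(-4\right) 4\right) - -234 + 2 \left(\left(-4\right) 4\right) \left(-18\right)\right) - 757\right) - 1506}{-3611} = 2452 \cdot \frac{1}{56} + \left(\left(\left(324 - -416 + 234 + 2 \left(-16\right) \left(-18\right)\right) - 757\right) - 1506\right) \left(- \frac{1}{3611}\right) = \frac{613}{14} + \left(\left(\left(324 + 416 + 234 + 576\right) - 757\right) - 1506\right) \left(- \frac{1}{3611}\right) = \frac{613}{14} + \left(\left(1550 - 757\right) - 1506\right) \left(- \frac{1}{3611}\right) = \frac{613}{14} + \left(793 - 1506\right) \left(- \frac{1}{3611}\right) = \frac{613}{14} - - \frac{31}{157} = \frac{613}{14} + \frac{31}{157} = \frac{96675}{2198}$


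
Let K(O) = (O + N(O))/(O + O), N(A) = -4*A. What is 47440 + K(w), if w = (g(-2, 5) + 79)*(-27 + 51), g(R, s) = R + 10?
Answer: 94877/2 ≈ 47439.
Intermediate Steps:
g(R, s) = 10 + R
w = 2088 (w = ((10 - 2) + 79)*(-27 + 51) = (8 + 79)*24 = 87*24 = 2088)
K(O) = -3/2 (K(O) = (O - 4*O)/(O + O) = (-3*O)/((2*O)) = (-3*O)*(1/(2*O)) = -3/2)
47440 + K(w) = 47440 - 3/2 = 94877/2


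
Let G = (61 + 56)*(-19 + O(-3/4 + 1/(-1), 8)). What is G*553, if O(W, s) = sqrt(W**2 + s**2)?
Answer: -1229319 + 64701*sqrt(1073)/4 ≈ -6.9947e+5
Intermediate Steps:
G = -2223 + 117*sqrt(1073)/4 (G = (61 + 56)*(-19 + sqrt((-3/4 + 1/(-1))**2 + 8**2)) = 117*(-19 + sqrt((-3*1/4 + 1*(-1))**2 + 64)) = 117*(-19 + sqrt((-3/4 - 1)**2 + 64)) = 117*(-19 + sqrt((-7/4)**2 + 64)) = 117*(-19 + sqrt(49/16 + 64)) = 117*(-19 + sqrt(1073/16)) = 117*(-19 + sqrt(1073)/4) = -2223 + 117*sqrt(1073)/4 ≈ -1264.9)
G*553 = (-2223 + 117*sqrt(1073)/4)*553 = -1229319 + 64701*sqrt(1073)/4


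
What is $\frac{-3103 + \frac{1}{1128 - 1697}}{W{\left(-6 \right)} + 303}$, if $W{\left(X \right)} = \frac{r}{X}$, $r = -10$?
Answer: $- \frac{2648412}{260033} \approx -10.185$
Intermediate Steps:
$W{\left(X \right)} = - \frac{10}{X}$
$\frac{-3103 + \frac{1}{1128 - 1697}}{W{\left(-6 \right)} + 303} = \frac{-3103 + \frac{1}{1128 - 1697}}{- \frac{10}{-6} + 303} = \frac{-3103 + \frac{1}{-569}}{\left(-10\right) \left(- \frac{1}{6}\right) + 303} = \frac{-3103 - \frac{1}{569}}{\frac{5}{3} + 303} = - \frac{1765608}{569 \cdot \frac{914}{3}} = \left(- \frac{1765608}{569}\right) \frac{3}{914} = - \frac{2648412}{260033}$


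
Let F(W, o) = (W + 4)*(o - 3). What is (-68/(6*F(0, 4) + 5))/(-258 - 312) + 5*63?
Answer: 2603509/8265 ≈ 315.00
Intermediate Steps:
F(W, o) = (-3 + o)*(4 + W) (F(W, o) = (4 + W)*(-3 + o) = (-3 + o)*(4 + W))
(-68/(6*F(0, 4) + 5))/(-258 - 312) + 5*63 = (-68/(6*(-12 - 3*0 + 4*4 + 0*4) + 5))/(-258 - 312) + 5*63 = (-68/(6*(-12 + 0 + 16 + 0) + 5))/(-570) + 315 = -(-34)/(285*(6*4 + 5)) + 315 = -(-34)/(285*(24 + 5)) + 315 = -(-34)/(285*29) + 315 = -1/570*(-68/29) + 315 = 34/8265 + 315 = 2603509/8265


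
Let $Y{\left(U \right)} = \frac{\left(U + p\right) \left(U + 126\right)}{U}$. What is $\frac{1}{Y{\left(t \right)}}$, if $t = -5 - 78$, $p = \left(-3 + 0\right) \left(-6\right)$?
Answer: $\frac{83}{2795} \approx 0.029696$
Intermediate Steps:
$p = 18$ ($p = \left(-3\right) \left(-6\right) = 18$)
$t = -83$
$Y{\left(U \right)} = \frac{\left(18 + U\right) \left(126 + U\right)}{U}$ ($Y{\left(U \right)} = \frac{\left(U + 18\right) \left(U + 126\right)}{U} = \frac{\left(18 + U\right) \left(126 + U\right)}{U}$)
$\frac{1}{Y{\left(t \right)}} = \frac{1}{144 - 83 + \frac{2268}{-83}} = \frac{1}{144 - 83 + 2268 \left(- \frac{1}{83}\right)} = \frac{1}{144 - 83 - \frac{2268}{83}} = \frac{1}{\frac{2795}{83}} = \frac{83}{2795}$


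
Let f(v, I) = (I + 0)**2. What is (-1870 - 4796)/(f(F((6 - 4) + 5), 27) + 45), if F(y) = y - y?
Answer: -1111/129 ≈ -8.6124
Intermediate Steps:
F(y) = 0
f(v, I) = I**2
(-1870 - 4796)/(f(F((6 - 4) + 5), 27) + 45) = (-1870 - 4796)/(27**2 + 45) = -6666/(729 + 45) = -6666/774 = -6666*1/774 = -1111/129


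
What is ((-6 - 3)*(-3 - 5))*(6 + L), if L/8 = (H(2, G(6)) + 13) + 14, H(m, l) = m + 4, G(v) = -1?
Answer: 19440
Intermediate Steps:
H(m, l) = 4 + m
L = 264 (L = 8*(((4 + 2) + 13) + 14) = 8*((6 + 13) + 14) = 8*(19 + 14) = 8*33 = 264)
((-6 - 3)*(-3 - 5))*(6 + L) = ((-6 - 3)*(-3 - 5))*(6 + 264) = -9*(-8)*270 = 72*270 = 19440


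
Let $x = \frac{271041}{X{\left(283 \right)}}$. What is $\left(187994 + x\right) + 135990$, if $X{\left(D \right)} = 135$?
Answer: $\frac{14669627}{45} \approx 3.2599 \cdot 10^{5}$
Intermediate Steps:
$x = \frac{90347}{45}$ ($x = \frac{271041}{135} = 271041 \cdot \frac{1}{135} = \frac{90347}{45} \approx 2007.7$)
$\left(187994 + x\right) + 135990 = \left(187994 + \frac{90347}{45}\right) + 135990 = \frac{8550077}{45} + 135990 = \frac{14669627}{45}$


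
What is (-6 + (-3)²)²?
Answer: 9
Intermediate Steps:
(-6 + (-3)²)² = (-6 + 9)² = 3² = 9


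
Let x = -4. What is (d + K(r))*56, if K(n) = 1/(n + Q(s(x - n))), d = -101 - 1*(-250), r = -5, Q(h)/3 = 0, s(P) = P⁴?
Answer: 41664/5 ≈ 8332.8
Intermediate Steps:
Q(h) = 0 (Q(h) = 3*0 = 0)
d = 149 (d = -101 + 250 = 149)
K(n) = 1/n (K(n) = 1/(n + 0) = 1/n)
(d + K(r))*56 = (149 + 1/(-5))*56 = (149 - ⅕)*56 = (744/5)*56 = 41664/5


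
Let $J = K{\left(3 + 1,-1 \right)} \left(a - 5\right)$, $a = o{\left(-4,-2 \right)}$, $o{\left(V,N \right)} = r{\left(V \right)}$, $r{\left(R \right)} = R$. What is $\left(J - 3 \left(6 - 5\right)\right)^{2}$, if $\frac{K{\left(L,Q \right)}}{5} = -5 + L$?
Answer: $1764$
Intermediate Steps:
$o{\left(V,N \right)} = V$
$a = -4$
$K{\left(L,Q \right)} = -25 + 5 L$ ($K{\left(L,Q \right)} = 5 \left(-5 + L\right) = -25 + 5 L$)
$J = 45$ ($J = \left(-25 + 5 \left(3 + 1\right)\right) \left(-4 - 5\right) = \left(-25 + 5 \cdot 4\right) \left(-9\right) = \left(-25 + 20\right) \left(-9\right) = \left(-5\right) \left(-9\right) = 45$)
$\left(J - 3 \left(6 - 5\right)\right)^{2} = \left(45 - 3 \left(6 - 5\right)\right)^{2} = \left(45 - 3\right)^{2} = 42^{2} = 1764$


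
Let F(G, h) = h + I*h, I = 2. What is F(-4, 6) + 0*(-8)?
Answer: 18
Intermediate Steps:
F(G, h) = 3*h (F(G, h) = h + 2*h = 3*h)
F(-4, 6) + 0*(-8) = 3*6 + 0*(-8) = 18 + 0 = 18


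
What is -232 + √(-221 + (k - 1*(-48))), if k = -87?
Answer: -232 + 2*I*√65 ≈ -232.0 + 16.125*I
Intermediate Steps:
-232 + √(-221 + (k - 1*(-48))) = -232 + √(-221 + (-87 - 1*(-48))) = -232 + √(-221 + (-87 + 48)) = -232 + √(-221 - 39) = -232 + √(-260) = -232 + 2*I*√65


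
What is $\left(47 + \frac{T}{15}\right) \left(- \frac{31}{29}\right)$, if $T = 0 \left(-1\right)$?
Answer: $- \frac{1457}{29} \approx -50.241$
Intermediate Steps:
$T = 0$
$\left(47 + \frac{T}{15}\right) \left(- \frac{31}{29}\right) = \left(47 + \frac{0}{15}\right) \left(- \frac{31}{29}\right) = \left(47 + 0 \cdot \frac{1}{15}\right) \left(\left(-31\right) \frac{1}{29}\right) = \left(47 + 0\right) \left(- \frac{31}{29}\right) = 47 \left(- \frac{31}{29}\right) = - \frac{1457}{29}$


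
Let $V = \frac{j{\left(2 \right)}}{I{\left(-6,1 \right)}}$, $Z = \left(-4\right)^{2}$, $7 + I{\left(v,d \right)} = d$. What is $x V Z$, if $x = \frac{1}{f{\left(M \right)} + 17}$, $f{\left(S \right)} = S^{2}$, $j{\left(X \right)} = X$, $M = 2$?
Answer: $- \frac{16}{63} \approx -0.25397$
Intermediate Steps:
$I{\left(v,d \right)} = -7 + d$
$Z = 16$
$V = - \frac{1}{3}$ ($V = \frac{2}{-7 + 1} = \frac{2}{-6} = 2 \left(- \frac{1}{6}\right) = - \frac{1}{3} \approx -0.33333$)
$x = \frac{1}{21}$ ($x = \frac{1}{2^{2} + 17} = \frac{1}{4 + 17} = \frac{1}{21} \approx 0.047619$)
$x V Z = \frac{1}{21} \left(- \frac{1}{3}\right) 16 = \left(- \frac{1}{63}\right) 16 = - \frac{16}{63}$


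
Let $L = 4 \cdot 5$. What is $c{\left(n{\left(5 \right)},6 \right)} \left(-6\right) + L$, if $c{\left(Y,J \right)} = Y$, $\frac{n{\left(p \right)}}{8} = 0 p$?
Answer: $20$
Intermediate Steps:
$n{\left(p \right)} = 0$ ($n{\left(p \right)} = 8 \cdot 0 p = 8 \cdot 0 = 0$)
$L = 20$
$c{\left(n{\left(5 \right)},6 \right)} \left(-6\right) + L = 0 \left(-6\right) + 20 = 0 + 20 = 20$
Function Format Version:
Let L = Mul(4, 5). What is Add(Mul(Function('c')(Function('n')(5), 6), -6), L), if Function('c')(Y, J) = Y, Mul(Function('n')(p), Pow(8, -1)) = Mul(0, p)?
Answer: 20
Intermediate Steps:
Function('n')(p) = 0 (Function('n')(p) = Mul(8, Mul(0, p)) = Mul(8, 0) = 0)
L = 20
Add(Mul(Function('c')(Function('n')(5), 6), -6), L) = Add(Mul(0, -6), 20) = Add(0, 20) = 20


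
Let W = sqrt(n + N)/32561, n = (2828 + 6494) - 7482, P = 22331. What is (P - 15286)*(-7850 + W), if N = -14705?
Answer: -55303250 + 7045*I*sqrt(12865)/32561 ≈ -5.5303e+7 + 24.541*I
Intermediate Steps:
n = 1840 (n = 9322 - 7482 = 1840)
W = I*sqrt(12865)/32561 (W = sqrt(1840 - 14705)/32561 = sqrt(-12865)*(1/32561) = (I*sqrt(12865))*(1/32561) = I*sqrt(12865)/32561 ≈ 0.0034834*I)
(P - 15286)*(-7850 + W) = (22331 - 15286)*(-7850 + I*sqrt(12865)/32561) = 7045*(-7850 + I*sqrt(12865)/32561) = -55303250 + 7045*I*sqrt(12865)/32561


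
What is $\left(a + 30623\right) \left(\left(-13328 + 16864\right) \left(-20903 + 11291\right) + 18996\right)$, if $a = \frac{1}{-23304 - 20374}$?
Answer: $- \frac{22717665710333574}{21839} \approx -1.0402 \cdot 10^{12}$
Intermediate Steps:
$a = - \frac{1}{43678}$ ($a = \frac{1}{-43678} = - \frac{1}{43678} \approx -2.2895 \cdot 10^{-5}$)
$\left(a + 30623\right) \left(\left(-13328 + 16864\right) \left(-20903 + 11291\right) + 18996\right) = \left(- \frac{1}{43678} + 30623\right) \left(\left(-13328 + 16864\right) \left(-20903 + 11291\right) + 18996\right) = \frac{1337551393 \left(3536 \left(-9612\right) + 18996\right)}{43678} = \frac{1337551393 \left(-33988032 + 18996\right)}{43678} = \frac{1337551393}{43678} \left(-33969036\right) = - \frac{22717665710333574}{21839}$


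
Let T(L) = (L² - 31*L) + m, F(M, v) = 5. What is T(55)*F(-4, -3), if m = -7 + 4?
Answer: 6585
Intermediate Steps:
m = -3
T(L) = -3 + L² - 31*L (T(L) = (L² - 31*L) - 3 = -3 + L² - 31*L)
T(55)*F(-4, -3) = (-3 + 55² - 31*55)*5 = (-3 + 3025 - 1705)*5 = 1317*5 = 6585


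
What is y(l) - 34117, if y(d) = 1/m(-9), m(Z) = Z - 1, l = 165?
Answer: -341171/10 ≈ -34117.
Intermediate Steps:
m(Z) = -1 + Z
y(d) = -⅒ (y(d) = 1/(-1 - 9) = 1/(-10) = -⅒)
y(l) - 34117 = -⅒ - 34117 = -341171/10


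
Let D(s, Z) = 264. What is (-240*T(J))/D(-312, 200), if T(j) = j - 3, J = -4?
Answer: 70/11 ≈ 6.3636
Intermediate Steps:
T(j) = -3 + j
(-240*T(J))/D(-312, 200) = -240*(-3 - 4)/264 = -240*(-7)*(1/264) = 1680*(1/264) = 70/11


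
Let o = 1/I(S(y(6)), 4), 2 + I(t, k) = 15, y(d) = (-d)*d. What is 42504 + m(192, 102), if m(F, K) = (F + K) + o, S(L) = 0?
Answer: 556375/13 ≈ 42798.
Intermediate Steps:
y(d) = -d**2
I(t, k) = 13 (I(t, k) = -2 + 15 = 13)
o = 1/13 ≈ 0.076923
m(F, K) = 1/13 + F + K (m(F, K) = (F + K) + 1/13 = 1/13 + F + K)
42504 + m(192, 102) = 42504 + (1/13 + 192 + 102) = 42504 + 3823/13 = 556375/13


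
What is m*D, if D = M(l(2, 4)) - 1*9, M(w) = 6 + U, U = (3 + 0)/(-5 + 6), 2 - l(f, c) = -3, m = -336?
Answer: 0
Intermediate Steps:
l(f, c) = 5 (l(f, c) = 2 - 1*(-3) = 2 + 3 = 5)
U = 3 (U = 3/1 = 3*1 = 3)
M(w) = 9 (M(w) = 6 + 3 = 9)
D = 0 (D = 9 - 1*9 = 9 - 9 = 0)
m*D = -336*0 = 0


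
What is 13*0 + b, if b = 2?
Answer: 2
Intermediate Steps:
13*0 + b = 13*0 + 2 = 0 + 2 = 2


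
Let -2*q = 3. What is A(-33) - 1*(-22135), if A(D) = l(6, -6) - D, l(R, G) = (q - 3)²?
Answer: 88753/4 ≈ 22188.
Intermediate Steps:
q = -3/2 (q = -½*3 = -3/2 ≈ -1.5000)
l(R, G) = 81/4 (l(R, G) = (-3/2 - 3)² = (-9/2)² = 81/4)
A(D) = 81/4 - D
A(-33) - 1*(-22135) = (81/4 - 1*(-33)) - 1*(-22135) = (81/4 + 33) + 22135 = 213/4 + 22135 = 88753/4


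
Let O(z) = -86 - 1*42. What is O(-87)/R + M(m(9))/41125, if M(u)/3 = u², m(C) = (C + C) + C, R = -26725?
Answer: 2548463/43962625 ≈ 0.057969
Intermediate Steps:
m(C) = 3*C (m(C) = 2*C + C = 3*C)
M(u) = 3*u²
O(z) = -128 (O(z) = -86 - 42 = -128)
O(-87)/R + M(m(9))/41125 = -128/(-26725) + (3*(3*9)²)/41125 = -128*(-1/26725) + (3*27²)*(1/41125) = 128/26725 + (3*729)*(1/41125) = 128/26725 + 2187*(1/41125) = 128/26725 + 2187/41125 = 2548463/43962625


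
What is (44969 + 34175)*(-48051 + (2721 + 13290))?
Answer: -2535773760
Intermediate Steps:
(44969 + 34175)*(-48051 + (2721 + 13290)) = 79144*(-48051 + 16011) = 79144*(-32040) = -2535773760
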